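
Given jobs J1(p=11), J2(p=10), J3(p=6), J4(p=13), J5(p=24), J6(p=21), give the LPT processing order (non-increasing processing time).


LPT: sort by longest processing time first
  J5: p=24
  J6: p=21
  J4: p=13
  J1: p=11
  J2: p=10
  J3: p=6
Order: J5 → J6 → J4 → J1 → J2 → J3


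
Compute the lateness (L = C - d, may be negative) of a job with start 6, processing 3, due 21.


Completion = 6 + 3 = 9
Lateness = C - d = 9 - 21
= -12


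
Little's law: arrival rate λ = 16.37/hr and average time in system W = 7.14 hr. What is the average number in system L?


Little's law: L = λ × W
= 16.37 × 7.14
= 116.88


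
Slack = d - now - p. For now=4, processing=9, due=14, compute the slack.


Slack = due - current_time - processing
= 14 - 4 - 9
= 1


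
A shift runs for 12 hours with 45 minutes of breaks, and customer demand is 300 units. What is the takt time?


Available = 12×60 - 45 = 675 min
Takt time = 675 / 300
= 2.25 min/unit


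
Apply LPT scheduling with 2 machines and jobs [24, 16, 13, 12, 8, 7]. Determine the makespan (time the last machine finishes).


Jobs (LPT sorted): [24, 16, 13, 12, 8, 7]
Machines: 2
  J=24 → Machine 1 (load: 0+24=24)
  J=16 → Machine 2 (load: 0+16=16)
  J=13 → Machine 2 (load: 16+13=29)
  J=12 → Machine 1 (load: 24+12=36)
  J=8 → Machine 2 (load: 29+8=37)
  J=7 → Machine 1 (load: 36+7=43)
Machine loads: [43, 37]
Makespan = max = 43 time units


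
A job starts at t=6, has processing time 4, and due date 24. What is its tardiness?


Completion = start + processing = 6 + 4 = 10
Tardiness = max(0, C - d) = max(0, 10 - 24)
= max(0, -14)
= 0


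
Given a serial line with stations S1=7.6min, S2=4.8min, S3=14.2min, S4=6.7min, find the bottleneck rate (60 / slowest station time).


Bottleneck = longest station time
Station times: [7.6, 4.8, 14.2, 6.7]
Max = 14.2 min
Rate = 60 / 14.2
= 4.23 units/hour (bottleneck: 14.2min)


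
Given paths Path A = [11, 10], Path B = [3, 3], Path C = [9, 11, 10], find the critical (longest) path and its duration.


Path A: 11 + 10 = 21
Path B: 3 + 3 = 6
Path C: 9 + 11 + 10 = 30
Critical path = longest = max(21, 6, 30)
= 30 (Path C)


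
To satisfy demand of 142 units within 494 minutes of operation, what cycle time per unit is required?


Cycle time = available time / demand
= 494 / 142
= 3.48 min/unit


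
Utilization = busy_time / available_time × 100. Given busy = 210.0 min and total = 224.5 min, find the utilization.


Utilization = busy / total × 100
= 210.0 / 224.5 × 100
= 93.5%


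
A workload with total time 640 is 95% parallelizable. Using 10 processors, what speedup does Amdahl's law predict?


Amdahl's law: T_p = T × ((1-p) + p/N)
= 640 × ((1-0.95) + 0.95/10)
= 640 × (0.05 + 0.0950)
= 640 × 0.1450
= 92.80
Speedup = 640/92.80
= 6.90×


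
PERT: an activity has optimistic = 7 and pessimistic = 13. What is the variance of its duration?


σ² = ((p - o) / 6)² = (p - o)² / 36
= (13 - 7)² / 36
= 6² / 36
= 36 / 36
= 1.0000


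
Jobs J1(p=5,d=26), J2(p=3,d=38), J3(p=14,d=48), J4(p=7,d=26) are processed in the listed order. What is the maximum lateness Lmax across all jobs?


Lateness per job (L = C - d):
  J1: C=5, d=26, L=-21
  J2: C=8, d=38, L=-30
  J3: C=22, d=48, L=-26
  J4: C=29, d=26, L=3
Lmax = max(-21, -30, -26, 3)
= 3


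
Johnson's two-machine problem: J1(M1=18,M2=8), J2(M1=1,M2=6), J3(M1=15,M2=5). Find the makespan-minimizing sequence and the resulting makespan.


Johnson's rule:
Group 1 (M1≤M2, sort by M1): ['J2']
Group 2 (M1>M2, sort desc M2): ['J1', 'J3']
Sequence: J2 → J1 → J3
Makespan calculation:
  J2: M1 done=1, M2 done=7
  J1: M1 done=19, M2 done=27
  J3: M1 done=34, M2 done=39
= Sequence: J2 → J1 → J3, Makespan: 39


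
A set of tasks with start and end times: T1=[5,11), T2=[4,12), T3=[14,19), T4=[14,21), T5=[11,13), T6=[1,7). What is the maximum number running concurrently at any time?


Check each time point for overlaps:
  t=5: 3 tasks active (T1, T2, T6)
Max concurrent = 3


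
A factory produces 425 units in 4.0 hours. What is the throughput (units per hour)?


Throughput = units / time
= 425 / 4.0
= 106.2 units/hour


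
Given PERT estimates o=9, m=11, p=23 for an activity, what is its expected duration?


te = (o + 4m + p) / 6
= (9 + 4×11 + 23) / 6
= (9 + 44 + 23) / 6
= 76 / 6
= 12.67


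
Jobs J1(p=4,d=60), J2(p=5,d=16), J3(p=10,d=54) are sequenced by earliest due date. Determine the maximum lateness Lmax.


EDD order: J2 → J3 → J1
Completion and lateness:
  J2: C=5, d=16, L=5-16=-11
  J3: C=15, d=54, L=15-54=-39
  J1: C=19, d=60, L=19-60=-41
Lmax = max(-11, -39, -41)
= -11


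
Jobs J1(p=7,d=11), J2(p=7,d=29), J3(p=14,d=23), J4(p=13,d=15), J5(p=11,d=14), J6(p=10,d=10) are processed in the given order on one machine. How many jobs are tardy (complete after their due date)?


Completion vs due date:
  J1: C=7, d=11 → on time
  J2: C=14, d=29 → on time
  J3: C=28, d=23 → TARDY
  J4: C=41, d=15 → TARDY
  J5: C=52, d=14 → TARDY
  J6: C=62, d=10 → TARDY
Tardy jobs: J3, J4, J5, J6
Count = 4


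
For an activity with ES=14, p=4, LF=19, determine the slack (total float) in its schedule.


EF = ES + duration = 14 + 4 = 18
LS = LF - duration = 19 - 4 = 15
Total Float = LF - EF = 19 - 18
(or LS - ES = 15 - 14)
= 1


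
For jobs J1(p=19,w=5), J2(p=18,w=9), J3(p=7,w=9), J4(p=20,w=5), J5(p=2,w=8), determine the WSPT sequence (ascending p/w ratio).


WSPT (Smith's rule): sort by p/w ascending
  J5: p/w = 2/8 = 0.250
  J3: p/w = 7/9 = 0.778
  J2: p/w = 18/9 = 2.000
  J1: p/w = 19/5 = 3.800
  J4: p/w = 20/5 = 4.000
Order: J5 → J3 → J2 → J1 → J4


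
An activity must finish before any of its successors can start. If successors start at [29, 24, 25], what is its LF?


LF = min of all successor start times
Successors start at: [29, 24, 25]
LF = min(29, 24, 25)
= 24


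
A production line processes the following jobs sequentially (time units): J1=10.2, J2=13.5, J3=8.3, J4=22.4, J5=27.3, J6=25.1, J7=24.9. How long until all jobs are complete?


Sequential makespan: sum all processing times
= 10.2 + 13.5 + 8.3 + 22.4 + 27.3 + 25.1 + 24.9
= 131.7 time units


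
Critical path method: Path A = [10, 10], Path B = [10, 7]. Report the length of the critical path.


Path A: 10 + 10 = 20
Path B: 10 + 7 = 17
Critical path = longest = max(20, 17)
= 20 (Path A)


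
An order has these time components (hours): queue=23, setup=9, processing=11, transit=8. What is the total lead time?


Lead time = queue + setup + processing + transit
= 23 + 9 + 11 + 8
= 51 hours


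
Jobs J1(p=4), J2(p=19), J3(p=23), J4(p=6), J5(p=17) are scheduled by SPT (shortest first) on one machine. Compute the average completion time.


SPT order: J1 → J4 → J5 → J2 → J3
Completion times:
  J1: C=4
  J4: C=10
  J5: C=27
  J2: C=46
  J3: C=69
Sum = 156, n = 5
Mean flow = 156/5
= 31.20


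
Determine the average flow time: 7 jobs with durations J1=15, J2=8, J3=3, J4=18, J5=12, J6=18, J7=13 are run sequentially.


Completion times:
  J1: completes at 15
  J2: completes at 23
  J3: completes at 26
  J4: completes at 44
  J5: completes at 56
  J6: completes at 74
  J7: completes at 87
Sum = 325
Average = 325/7
= 46.43


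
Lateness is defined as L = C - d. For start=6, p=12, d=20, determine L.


Completion = 6 + 12 = 18
Lateness = C - d = 18 - 20
= -2


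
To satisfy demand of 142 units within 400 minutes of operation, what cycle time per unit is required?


Cycle time = available time / demand
= 400 / 142
= 2.82 min/unit


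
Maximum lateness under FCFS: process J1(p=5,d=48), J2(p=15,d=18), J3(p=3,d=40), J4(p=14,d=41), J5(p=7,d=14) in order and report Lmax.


Lateness per job (L = C - d):
  J1: C=5, d=48, L=-43
  J2: C=20, d=18, L=2
  J3: C=23, d=40, L=-17
  J4: C=37, d=41, L=-4
  J5: C=44, d=14, L=30
Lmax = max(-43, 2, -17, -4, 30)
= 30


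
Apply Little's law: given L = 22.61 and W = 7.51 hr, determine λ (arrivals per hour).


Little's law: L = λW → λ = L / W
= 22.61 / 7.51
= 3.01 per hour


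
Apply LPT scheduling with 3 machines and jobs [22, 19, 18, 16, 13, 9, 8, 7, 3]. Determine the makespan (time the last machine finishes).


Jobs (LPT sorted): [22, 19, 18, 16, 13, 9, 8, 7, 3]
Machines: 3
  J=22 → Machine 1 (load: 0+22=22)
  J=19 → Machine 2 (load: 0+19=19)
  J=18 → Machine 3 (load: 0+18=18)
  J=16 → Machine 3 (load: 18+16=34)
  J=13 → Machine 2 (load: 19+13=32)
  J=9 → Machine 1 (load: 22+9=31)
  J=8 → Machine 1 (load: 31+8=39)
  J=7 → Machine 2 (load: 32+7=39)
  J=3 → Machine 3 (load: 34+3=37)
Machine loads: [39, 39, 37]
Makespan = max = 39 time units


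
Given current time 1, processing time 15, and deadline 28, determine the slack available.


Slack = due - current_time - processing
= 28 - 1 - 15
= 12


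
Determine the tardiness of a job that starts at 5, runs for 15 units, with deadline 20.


Completion = start + processing = 5 + 15 = 20
Tardiness = max(0, C - d) = max(0, 20 - 20)
= max(0, 0)
= 0


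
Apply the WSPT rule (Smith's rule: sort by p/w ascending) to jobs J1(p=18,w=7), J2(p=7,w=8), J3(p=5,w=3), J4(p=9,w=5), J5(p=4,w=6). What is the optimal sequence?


WSPT (Smith's rule): sort by p/w ascending
  J5: p/w = 4/6 = 0.667
  J2: p/w = 7/8 = 0.875
  J3: p/w = 5/3 = 1.667
  J4: p/w = 9/5 = 1.800
  J1: p/w = 18/7 = 2.571
Order: J5 → J2 → J3 → J4 → J1


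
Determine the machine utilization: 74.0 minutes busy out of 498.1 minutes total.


Utilization = busy / total × 100
= 74.0 / 498.1 × 100
= 14.9%


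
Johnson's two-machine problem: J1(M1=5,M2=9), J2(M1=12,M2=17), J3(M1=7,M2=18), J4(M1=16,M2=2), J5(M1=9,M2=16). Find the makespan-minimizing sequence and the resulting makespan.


Johnson's rule:
Group 1 (M1≤M2, sort by M1): ['J1', 'J3', 'J5', 'J2']
Group 2 (M1>M2, sort desc M2): ['J4']
Sequence: J1 → J3 → J5 → J2 → J4
Makespan calculation:
  J1: M1 done=5, M2 done=14
  J3: M1 done=12, M2 done=32
  J5: M1 done=21, M2 done=48
  J2: M1 done=33, M2 done=65
  J4: M1 done=49, M2 done=67
= Sequence: J1 → J3 → J5 → J2 → J4, Makespan: 67


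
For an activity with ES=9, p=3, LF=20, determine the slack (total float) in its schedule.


EF = ES + duration = 9 + 3 = 12
LS = LF - duration = 20 - 3 = 17
Total Float = LF - EF = 20 - 12
(or LS - ES = 17 - 9)
= 8


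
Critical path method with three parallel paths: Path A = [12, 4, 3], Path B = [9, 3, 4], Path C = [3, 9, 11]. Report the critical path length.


Path A: 12 + 4 + 3 = 19
Path B: 9 + 3 + 4 = 16
Path C: 3 + 9 + 11 = 23
Critical path = longest = max(19, 16, 23)
= 23 (Path C)


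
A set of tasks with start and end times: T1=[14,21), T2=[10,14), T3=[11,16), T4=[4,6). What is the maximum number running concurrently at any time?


Check each time point for overlaps:
  t=11: 2 tasks active (T2, T3)
Max concurrent = 2


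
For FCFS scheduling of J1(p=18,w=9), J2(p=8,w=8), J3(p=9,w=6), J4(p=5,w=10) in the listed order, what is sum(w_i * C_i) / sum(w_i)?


Completion times:
  J1: C=18, w×C=9×18=162
  J2: C=26, w×C=8×26=208
  J3: C=35, w×C=6×35=210
  J4: C=40, w×C=10×40=400
Sum w×C = 980
Sum w = 33
Weighted avg = 980/33
= 29.70


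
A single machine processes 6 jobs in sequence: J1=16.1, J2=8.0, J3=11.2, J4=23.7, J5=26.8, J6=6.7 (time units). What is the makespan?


Sequential makespan: sum all processing times
= 16.1 + 8.0 + 11.2 + 23.7 + 26.8 + 6.7
= 92.5 time units


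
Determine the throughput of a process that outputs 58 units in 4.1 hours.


Throughput = units / time
= 58 / 4.1
= 14.1 units/hour


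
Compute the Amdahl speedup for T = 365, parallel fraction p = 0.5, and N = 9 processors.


Amdahl's law: T_p = T × ((1-p) + p/N)
= 365 × ((1-0.5) + 0.5/9)
= 365 × (0.50 + 0.0556)
= 365 × 0.5556
= 202.78
Speedup = 365/202.78
= 1.80×


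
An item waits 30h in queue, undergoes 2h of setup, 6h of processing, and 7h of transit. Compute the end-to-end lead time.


Lead time = queue + setup + processing + transit
= 30 + 2 + 6 + 7
= 45 hours


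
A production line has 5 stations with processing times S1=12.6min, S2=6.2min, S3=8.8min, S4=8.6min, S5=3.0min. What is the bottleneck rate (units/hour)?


Bottleneck = longest station time
Station times: [12.6, 6.2, 8.8, 8.6, 3.0]
Max = 12.6 min
Rate = 60 / 12.6
= 4.76 units/hour (bottleneck: 12.6min)


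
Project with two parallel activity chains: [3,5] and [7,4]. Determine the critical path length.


Path A: 3 + 5 = 8
Path B: 7 + 4 = 11
Critical path = longest = max(8, 11)
= 11 (Path B)


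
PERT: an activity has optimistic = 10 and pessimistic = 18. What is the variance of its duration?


σ² = ((p - o) / 6)² = (p - o)² / 36
= (18 - 10)² / 36
= 8² / 36
= 64 / 36
= 1.7778


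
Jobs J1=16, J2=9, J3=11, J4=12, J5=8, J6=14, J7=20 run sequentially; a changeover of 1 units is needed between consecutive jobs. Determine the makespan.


Makespan = Σ processing + (n-1) × setup
= (16 + 9 + 11 + 12 + 8 + 14 + 20) + (7-1)×1
= 90 + 6
= 96 time units


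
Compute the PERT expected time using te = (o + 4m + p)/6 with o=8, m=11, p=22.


te = (o + 4m + p) / 6
= (8 + 4×11 + 22) / 6
= (8 + 44 + 22) / 6
= 74 / 6
= 12.33


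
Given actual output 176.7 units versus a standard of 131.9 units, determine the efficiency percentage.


Efficiency = (actual / standard) × 100
= (176.7 / 131.9) × 100
= 134.0%


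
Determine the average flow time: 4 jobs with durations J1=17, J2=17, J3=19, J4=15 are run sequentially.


Completion times:
  J1: completes at 17
  J2: completes at 34
  J3: completes at 53
  J4: completes at 68
Sum = 172
Average = 172/4
= 43.00


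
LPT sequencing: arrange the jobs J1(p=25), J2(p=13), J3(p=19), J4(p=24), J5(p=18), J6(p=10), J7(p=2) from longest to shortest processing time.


LPT: sort by longest processing time first
  J1: p=25
  J4: p=24
  J3: p=19
  J5: p=18
  J2: p=13
  J6: p=10
  J7: p=2
Order: J1 → J4 → J3 → J5 → J2 → J6 → J7


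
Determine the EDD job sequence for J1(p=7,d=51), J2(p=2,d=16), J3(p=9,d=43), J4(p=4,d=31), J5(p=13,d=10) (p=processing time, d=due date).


EDD: sort by earliest due date
  J5: d=10, p=13
  J2: d=16, p=2
  J4: d=31, p=4
  J3: d=43, p=9
  J1: d=51, p=7
Order: J5 → J2 → J4 → J3 → J1


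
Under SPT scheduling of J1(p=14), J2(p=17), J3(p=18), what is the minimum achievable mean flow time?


SPT order: J1 → J2 → J3
Completion times:
  J1: C=14
  J2: C=31
  J3: C=49
Sum = 94, n = 3
Mean flow = 94/3
= 31.33


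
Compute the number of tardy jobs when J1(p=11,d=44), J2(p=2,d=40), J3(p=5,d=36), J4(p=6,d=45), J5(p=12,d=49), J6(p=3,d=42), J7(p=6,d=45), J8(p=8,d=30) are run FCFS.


Completion vs due date:
  J1: C=11, d=44 → on time
  J2: C=13, d=40 → on time
  J3: C=18, d=36 → on time
  J4: C=24, d=45 → on time
  J5: C=36, d=49 → on time
  J6: C=39, d=42 → on time
  J7: C=45, d=45 → on time
  J8: C=53, d=30 → TARDY
Tardy jobs: J8
Count = 1


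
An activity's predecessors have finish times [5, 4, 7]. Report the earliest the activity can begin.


ES = max of all predecessor completion times
Predecessors: [5, 4, 7]
ES = max(5, 4, 7)
= 7


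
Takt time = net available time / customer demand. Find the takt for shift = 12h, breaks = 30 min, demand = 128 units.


Available = 12×60 - 30 = 690 min
Takt time = 690 / 128
= 5.39 min/unit


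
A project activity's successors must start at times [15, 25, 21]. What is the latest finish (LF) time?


LF = min of all successor start times
Successors start at: [15, 25, 21]
LF = min(15, 25, 21)
= 15


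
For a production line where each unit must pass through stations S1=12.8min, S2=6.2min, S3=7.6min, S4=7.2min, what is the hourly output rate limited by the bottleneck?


Bottleneck = longest station time
Station times: [12.8, 6.2, 7.6, 7.2]
Max = 12.8 min
Rate = 60 / 12.8
= 4.69 units/hour (bottleneck: 12.8min)


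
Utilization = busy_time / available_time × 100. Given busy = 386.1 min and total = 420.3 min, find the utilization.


Utilization = busy / total × 100
= 386.1 / 420.3 × 100
= 91.9%


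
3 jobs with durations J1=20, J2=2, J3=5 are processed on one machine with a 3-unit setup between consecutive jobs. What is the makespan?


Makespan = Σ processing + (n-1) × setup
= (20 + 2 + 5) + (3-1)×3
= 27 + 6
= 33 time units


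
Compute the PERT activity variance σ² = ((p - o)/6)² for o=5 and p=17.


σ² = ((p - o) / 6)² = (p - o)² / 36
= (17 - 5)² / 36
= 12² / 36
= 144 / 36
= 4.0000


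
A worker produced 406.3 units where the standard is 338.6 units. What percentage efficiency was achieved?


Efficiency = (actual / standard) × 100
= (406.3 / 338.6) × 100
= 120.0%


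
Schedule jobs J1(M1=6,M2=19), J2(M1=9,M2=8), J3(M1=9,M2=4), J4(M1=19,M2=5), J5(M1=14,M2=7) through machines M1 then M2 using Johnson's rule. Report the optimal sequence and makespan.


Johnson's rule:
Group 1 (M1≤M2, sort by M1): ['J1']
Group 2 (M1>M2, sort desc M2): ['J2', 'J5', 'J4', 'J3']
Sequence: J1 → J2 → J5 → J4 → J3
Makespan calculation:
  J1: M1 done=6, M2 done=25
  J2: M1 done=15, M2 done=33
  J5: M1 done=29, M2 done=40
  J4: M1 done=48, M2 done=53
  J3: M1 done=57, M2 done=61
= Sequence: J1 → J2 → J5 → J4 → J3, Makespan: 61


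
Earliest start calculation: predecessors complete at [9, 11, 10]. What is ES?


ES = max of all predecessor completion times
Predecessors: [9, 11, 10]
ES = max(9, 11, 10)
= 11


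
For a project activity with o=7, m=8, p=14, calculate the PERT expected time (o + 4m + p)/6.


te = (o + 4m + p) / 6
= (7 + 4×8 + 14) / 6
= (7 + 32 + 14) / 6
= 53 / 6
= 8.83


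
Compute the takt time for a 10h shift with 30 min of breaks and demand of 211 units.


Available = 10×60 - 30 = 570 min
Takt time = 570 / 211
= 2.70 min/unit


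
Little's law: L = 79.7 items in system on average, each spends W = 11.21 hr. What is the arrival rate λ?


Little's law: L = λW → λ = L / W
= 79.7 / 11.21
= 7.11 per hour


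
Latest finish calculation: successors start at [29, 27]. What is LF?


LF = min of all successor start times
Successors start at: [29, 27]
LF = min(29, 27)
= 27


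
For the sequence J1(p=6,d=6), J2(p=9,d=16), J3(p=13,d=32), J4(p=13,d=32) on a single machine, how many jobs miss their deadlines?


Completion vs due date:
  J1: C=6, d=6 → on time
  J2: C=15, d=16 → on time
  J3: C=28, d=32 → on time
  J4: C=41, d=32 → TARDY
Tardy jobs: J4
Count = 1


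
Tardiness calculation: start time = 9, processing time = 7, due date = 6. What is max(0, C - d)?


Completion = start + processing = 9 + 7 = 16
Tardiness = max(0, C - d) = max(0, 16 - 6)
= max(0, 10)
= 10


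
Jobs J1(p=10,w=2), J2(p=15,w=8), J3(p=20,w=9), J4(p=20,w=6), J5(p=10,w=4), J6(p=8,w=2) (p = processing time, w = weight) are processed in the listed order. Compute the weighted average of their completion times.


Completion times:
  J1: C=10, w×C=2×10=20
  J2: C=25, w×C=8×25=200
  J3: C=45, w×C=9×45=405
  J4: C=65, w×C=6×65=390
  J5: C=75, w×C=4×75=300
  J6: C=83, w×C=2×83=166
Sum w×C = 1481
Sum w = 31
Weighted avg = 1481/31
= 47.77


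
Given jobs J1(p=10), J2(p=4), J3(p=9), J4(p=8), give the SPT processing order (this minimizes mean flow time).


SPT: sort by shortest processing time
  J2: p=4
  J4: p=8
  J3: p=9
  J1: p=10
Order: J2 → J4 → J3 → J1


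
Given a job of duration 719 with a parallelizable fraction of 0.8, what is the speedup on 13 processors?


Amdahl's law: T_p = T × ((1-p) + p/N)
= 719 × ((1-0.8) + 0.8/13)
= 719 × (0.20 + 0.0615)
= 719 × 0.2615
= 188.05
Speedup = 719/188.05
= 3.82×


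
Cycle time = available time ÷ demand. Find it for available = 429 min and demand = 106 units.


Cycle time = available time / demand
= 429 / 106
= 4.05 min/unit


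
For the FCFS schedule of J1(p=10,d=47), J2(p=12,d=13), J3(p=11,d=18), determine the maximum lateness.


Lateness per job (L = C - d):
  J1: C=10, d=47, L=-37
  J2: C=22, d=13, L=9
  J3: C=33, d=18, L=15
Lmax = max(-37, 9, 15)
= 15


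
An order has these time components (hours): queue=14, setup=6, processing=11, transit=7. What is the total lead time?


Lead time = queue + setup + processing + transit
= 14 + 6 + 11 + 7
= 38 hours


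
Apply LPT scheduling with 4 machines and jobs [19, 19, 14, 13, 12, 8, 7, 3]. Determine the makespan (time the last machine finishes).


Jobs (LPT sorted): [19, 19, 14, 13, 12, 8, 7, 3]
Machines: 4
  J=19 → Machine 1 (load: 0+19=19)
  J=19 → Machine 2 (load: 0+19=19)
  J=14 → Machine 3 (load: 0+14=14)
  J=13 → Machine 4 (load: 0+13=13)
  J=12 → Machine 4 (load: 13+12=25)
  J=8 → Machine 3 (load: 14+8=22)
  J=7 → Machine 1 (load: 19+7=26)
  J=3 → Machine 2 (load: 19+3=22)
Machine loads: [26, 22, 22, 25]
Makespan = max = 26 time units


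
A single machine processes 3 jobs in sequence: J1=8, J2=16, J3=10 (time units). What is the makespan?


Sequential makespan: sum all processing times
= 8 + 16 + 10
= 34 time units


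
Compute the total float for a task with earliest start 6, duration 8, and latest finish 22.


EF = ES + duration = 6 + 8 = 14
LS = LF - duration = 22 - 8 = 14
Total Float = LF - EF = 22 - 14
(or LS - ES = 14 - 6)
= 8


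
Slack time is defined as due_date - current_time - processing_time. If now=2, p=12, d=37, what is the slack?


Slack = due - current_time - processing
= 37 - 2 - 12
= 23


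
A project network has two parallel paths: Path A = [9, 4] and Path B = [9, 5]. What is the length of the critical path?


Path A: 9 + 4 = 13
Path B: 9 + 5 = 14
Critical path = longest = max(13, 14)
= 14 (Path B)


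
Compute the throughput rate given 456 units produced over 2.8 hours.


Throughput = units / time
= 456 / 2.8
= 162.9 units/hour


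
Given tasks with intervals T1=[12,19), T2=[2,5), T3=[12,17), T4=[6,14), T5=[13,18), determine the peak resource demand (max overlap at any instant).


Check each time point for overlaps:
  t=13: 4 tasks active (T1, T3, T4, T5)
Max concurrent = 4


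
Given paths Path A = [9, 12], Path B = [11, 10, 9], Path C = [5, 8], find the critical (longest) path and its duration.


Path A: 9 + 12 = 21
Path B: 11 + 10 + 9 = 30
Path C: 5 + 8 = 13
Critical path = longest = max(21, 30, 13)
= 30 (Path B)


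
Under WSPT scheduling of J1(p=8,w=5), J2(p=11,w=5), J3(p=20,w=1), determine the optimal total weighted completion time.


WSPT order (by p/w): J1 → J2 → J3
  J1: C=8, w·C=5×8=40
  J2: C=19, w·C=5×19=95
  J3: C=39, w·C=1×39=39
Σ w·C = 174
= 174


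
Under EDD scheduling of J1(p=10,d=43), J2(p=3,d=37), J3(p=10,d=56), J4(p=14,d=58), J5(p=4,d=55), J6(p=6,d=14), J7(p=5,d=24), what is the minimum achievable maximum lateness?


EDD order: J6 → J7 → J2 → J1 → J5 → J3 → J4
Completion and lateness:
  J6: C=6, d=14, L=6-14=-8
  J7: C=11, d=24, L=11-24=-13
  J2: C=14, d=37, L=14-37=-23
  J1: C=24, d=43, L=24-43=-19
  J5: C=28, d=55, L=28-55=-27
  J3: C=38, d=56, L=38-56=-18
  J4: C=52, d=58, L=52-58=-6
Lmax = max(-8, -13, -23, -19, -27, -18, -6)
= -6


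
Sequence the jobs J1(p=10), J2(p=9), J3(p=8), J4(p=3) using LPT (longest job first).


LPT: sort by longest processing time first
  J1: p=10
  J2: p=9
  J3: p=8
  J4: p=3
Order: J1 → J2 → J3 → J4


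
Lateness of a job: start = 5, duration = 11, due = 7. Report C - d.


Completion = 5 + 11 = 16
Lateness = C - d = 16 - 7
= 9


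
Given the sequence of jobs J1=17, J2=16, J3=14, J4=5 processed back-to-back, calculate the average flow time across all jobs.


Completion times:
  J1: completes at 17
  J2: completes at 33
  J3: completes at 47
  J4: completes at 52
Sum = 149
Average = 149/4
= 37.25


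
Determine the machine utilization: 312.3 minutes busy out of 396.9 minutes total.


Utilization = busy / total × 100
= 312.3 / 396.9 × 100
= 78.7%


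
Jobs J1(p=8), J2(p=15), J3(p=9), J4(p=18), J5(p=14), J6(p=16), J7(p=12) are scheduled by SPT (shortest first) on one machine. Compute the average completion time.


SPT order: J1 → J3 → J7 → J5 → J2 → J6 → J4
Completion times:
  J1: C=8
  J3: C=17
  J7: C=29
  J5: C=43
  J2: C=58
  J6: C=74
  J4: C=92
Sum = 321, n = 7
Mean flow = 321/7
= 45.86


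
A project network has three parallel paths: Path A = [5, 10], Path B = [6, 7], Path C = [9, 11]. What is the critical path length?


Path A: 5 + 10 = 15
Path B: 6 + 7 = 13
Path C: 9 + 11 = 20
Critical path = longest = max(15, 13, 20)
= 20 (Path C)


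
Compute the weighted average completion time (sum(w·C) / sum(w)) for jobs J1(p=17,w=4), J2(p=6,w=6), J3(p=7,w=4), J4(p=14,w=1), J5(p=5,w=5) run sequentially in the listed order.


Completion times:
  J1: C=17, w×C=4×17=68
  J2: C=23, w×C=6×23=138
  J3: C=30, w×C=4×30=120
  J4: C=44, w×C=1×44=44
  J5: C=49, w×C=5×49=245
Sum w×C = 615
Sum w = 20
Weighted avg = 615/20
= 30.75


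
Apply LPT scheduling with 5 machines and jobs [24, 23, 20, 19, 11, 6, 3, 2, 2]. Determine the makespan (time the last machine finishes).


Jobs (LPT sorted): [24, 23, 20, 19, 11, 6, 3, 2, 2]
Machines: 5
  J=24 → Machine 1 (load: 0+24=24)
  J=23 → Machine 2 (load: 0+23=23)
  J=20 → Machine 3 (load: 0+20=20)
  J=19 → Machine 4 (load: 0+19=19)
  J=11 → Machine 5 (load: 0+11=11)
  J=6 → Machine 5 (load: 11+6=17)
  J=3 → Machine 5 (load: 17+3=20)
  J=2 → Machine 4 (load: 19+2=21)
  J=2 → Machine 3 (load: 20+2=22)
Machine loads: [24, 23, 22, 21, 20]
Makespan = max = 24 time units


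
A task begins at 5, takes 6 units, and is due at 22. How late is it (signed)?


Completion = 5 + 6 = 11
Lateness = C - d = 11 - 22
= -11


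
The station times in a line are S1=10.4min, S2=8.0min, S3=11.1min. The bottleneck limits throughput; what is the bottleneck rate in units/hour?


Bottleneck = longest station time
Station times: [10.4, 8.0, 11.1]
Max = 11.1 min
Rate = 60 / 11.1
= 5.41 units/hour (bottleneck: 11.1min)


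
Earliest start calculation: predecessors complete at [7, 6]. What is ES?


ES = max of all predecessor completion times
Predecessors: [7, 6]
ES = max(7, 6)
= 7


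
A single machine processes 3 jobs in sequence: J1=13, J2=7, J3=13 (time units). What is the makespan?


Sequential makespan: sum all processing times
= 13 + 7 + 13
= 33 time units


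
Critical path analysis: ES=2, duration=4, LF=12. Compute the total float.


EF = ES + duration = 2 + 4 = 6
LS = LF - duration = 12 - 4 = 8
Total Float = LF - EF = 12 - 6
(or LS - ES = 8 - 2)
= 6


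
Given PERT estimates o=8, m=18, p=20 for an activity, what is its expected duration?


te = (o + 4m + p) / 6
= (8 + 4×18 + 20) / 6
= (8 + 72 + 20) / 6
= 100 / 6
= 16.67


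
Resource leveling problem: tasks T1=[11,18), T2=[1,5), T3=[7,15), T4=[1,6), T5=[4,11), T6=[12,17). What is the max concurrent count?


Check each time point for overlaps:
  t=4: 3 tasks active (T2, T4, T5)
Max concurrent = 3


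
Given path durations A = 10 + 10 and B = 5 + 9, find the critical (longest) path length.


Path A: 10 + 10 = 20
Path B: 5 + 9 = 14
Critical path = longest = max(20, 14)
= 20 (Path A)


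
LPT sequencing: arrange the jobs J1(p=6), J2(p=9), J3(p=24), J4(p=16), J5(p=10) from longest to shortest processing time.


LPT: sort by longest processing time first
  J3: p=24
  J4: p=16
  J5: p=10
  J2: p=9
  J1: p=6
Order: J3 → J4 → J5 → J2 → J1


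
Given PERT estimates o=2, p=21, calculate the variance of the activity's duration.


σ² = ((p - o) / 6)² = (p - o)² / 36
= (21 - 2)² / 36
= 19² / 36
= 361 / 36
= 10.0278


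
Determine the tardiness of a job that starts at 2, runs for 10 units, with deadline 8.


Completion = start + processing = 2 + 10 = 12
Tardiness = max(0, C - d) = max(0, 12 - 8)
= max(0, 4)
= 4


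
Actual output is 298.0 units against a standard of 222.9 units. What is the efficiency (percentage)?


Efficiency = (actual / standard) × 100
= (298.0 / 222.9) × 100
= 133.7%


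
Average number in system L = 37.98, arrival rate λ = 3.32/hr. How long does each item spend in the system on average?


Little's law: L = λW → W = L / λ
= 37.98 / 3.32
= 11.44 hours


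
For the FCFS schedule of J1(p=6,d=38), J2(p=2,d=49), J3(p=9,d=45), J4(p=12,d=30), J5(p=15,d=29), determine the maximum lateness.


Lateness per job (L = C - d):
  J1: C=6, d=38, L=-32
  J2: C=8, d=49, L=-41
  J3: C=17, d=45, L=-28
  J4: C=29, d=30, L=-1
  J5: C=44, d=29, L=15
Lmax = max(-32, -41, -28, -1, 15)
= 15


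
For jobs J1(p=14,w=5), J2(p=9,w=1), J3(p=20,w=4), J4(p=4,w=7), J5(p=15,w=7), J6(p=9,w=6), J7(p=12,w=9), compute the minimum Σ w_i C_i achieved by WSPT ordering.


WSPT order (by p/w): J4 → J7 → J6 → J5 → J1 → J3 → J2
  J4: C=4, w·C=7×4=28
  J7: C=16, w·C=9×16=144
  J6: C=25, w·C=6×25=150
  J5: C=40, w·C=7×40=280
  J1: C=54, w·C=5×54=270
  J3: C=74, w·C=4×74=296
  J2: C=83, w·C=1×83=83
Σ w·C = 1251
= 1251


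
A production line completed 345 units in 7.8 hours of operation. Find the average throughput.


Throughput = units / time
= 345 / 7.8
= 44.2 units/hour


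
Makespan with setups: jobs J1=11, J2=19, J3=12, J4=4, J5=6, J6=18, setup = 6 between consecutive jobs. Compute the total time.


Makespan = Σ processing + (n-1) × setup
= (11 + 19 + 12 + 4 + 6 + 18) + (6-1)×6
= 70 + 30
= 100 time units


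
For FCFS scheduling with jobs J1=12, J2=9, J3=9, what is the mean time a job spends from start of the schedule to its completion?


Completion times:
  J1: completes at 12
  J2: completes at 21
  J3: completes at 30
Sum = 63
Average = 63/3
= 21.00


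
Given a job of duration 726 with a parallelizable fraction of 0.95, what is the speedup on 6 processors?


Amdahl's law: T_p = T × ((1-p) + p/N)
= 726 × ((1-0.95) + 0.95/6)
= 726 × (0.05 + 0.1583)
= 726 × 0.2083
= 151.25
Speedup = 726/151.25
= 4.80×


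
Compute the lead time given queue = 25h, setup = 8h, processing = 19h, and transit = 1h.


Lead time = queue + setup + processing + transit
= 25 + 8 + 19 + 1
= 53 hours


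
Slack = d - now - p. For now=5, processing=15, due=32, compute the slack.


Slack = due - current_time - processing
= 32 - 5 - 15
= 12


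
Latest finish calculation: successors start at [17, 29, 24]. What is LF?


LF = min of all successor start times
Successors start at: [17, 29, 24]
LF = min(17, 29, 24)
= 17


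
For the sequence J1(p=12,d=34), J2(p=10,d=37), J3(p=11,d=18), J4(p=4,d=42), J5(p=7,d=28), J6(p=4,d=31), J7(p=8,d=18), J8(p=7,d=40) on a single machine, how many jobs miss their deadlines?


Completion vs due date:
  J1: C=12, d=34 → on time
  J2: C=22, d=37 → on time
  J3: C=33, d=18 → TARDY
  J4: C=37, d=42 → on time
  J5: C=44, d=28 → TARDY
  J6: C=48, d=31 → TARDY
  J7: C=56, d=18 → TARDY
  J8: C=63, d=40 → TARDY
Tardy jobs: J3, J5, J6, J7, J8
Count = 5


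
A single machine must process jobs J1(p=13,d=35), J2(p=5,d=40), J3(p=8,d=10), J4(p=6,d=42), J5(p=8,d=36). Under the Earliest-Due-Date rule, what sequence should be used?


EDD: sort by earliest due date
  J3: d=10, p=8
  J1: d=35, p=13
  J5: d=36, p=8
  J2: d=40, p=5
  J4: d=42, p=6
Order: J3 → J1 → J5 → J2 → J4


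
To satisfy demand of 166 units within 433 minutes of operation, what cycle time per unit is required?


Cycle time = available time / demand
= 433 / 166
= 2.61 min/unit


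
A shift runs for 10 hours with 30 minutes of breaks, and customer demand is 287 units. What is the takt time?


Available = 10×60 - 30 = 570 min
Takt time = 570 / 287
= 1.99 min/unit


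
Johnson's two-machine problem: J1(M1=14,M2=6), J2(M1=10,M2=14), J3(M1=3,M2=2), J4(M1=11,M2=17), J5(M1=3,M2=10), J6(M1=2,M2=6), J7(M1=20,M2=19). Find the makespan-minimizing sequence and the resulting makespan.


Johnson's rule:
Group 1 (M1≤M2, sort by M1): ['J6', 'J5', 'J2', 'J4']
Group 2 (M1>M2, sort desc M2): ['J7', 'J1', 'J3']
Sequence: J6 → J5 → J2 → J4 → J7 → J1 → J3
Makespan calculation:
  J6: M1 done=2, M2 done=8
  J5: M1 done=5, M2 done=18
  J2: M1 done=15, M2 done=32
  J4: M1 done=26, M2 done=49
  J7: M1 done=46, M2 done=68
  J1: M1 done=60, M2 done=74
  J3: M1 done=63, M2 done=76
= Sequence: J6 → J5 → J2 → J4 → J7 → J1 → J3, Makespan: 76


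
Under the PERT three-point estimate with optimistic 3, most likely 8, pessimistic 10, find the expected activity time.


te = (o + 4m + p) / 6
= (3 + 4×8 + 10) / 6
= (3 + 32 + 10) / 6
= 45 / 6
= 7.50


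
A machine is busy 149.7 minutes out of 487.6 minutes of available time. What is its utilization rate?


Utilization = busy / total × 100
= 149.7 / 487.6 × 100
= 30.7%


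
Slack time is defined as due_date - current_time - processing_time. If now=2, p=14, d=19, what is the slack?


Slack = due - current_time - processing
= 19 - 2 - 14
= 3


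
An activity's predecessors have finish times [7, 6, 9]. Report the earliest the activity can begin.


ES = max of all predecessor completion times
Predecessors: [7, 6, 9]
ES = max(7, 6, 9)
= 9


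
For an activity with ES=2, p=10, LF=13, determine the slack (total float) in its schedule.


EF = ES + duration = 2 + 10 = 12
LS = LF - duration = 13 - 10 = 3
Total Float = LF - EF = 13 - 12
(or LS - ES = 3 - 2)
= 1


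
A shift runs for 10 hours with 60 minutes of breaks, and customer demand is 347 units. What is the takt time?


Available = 10×60 - 60 = 540 min
Takt time = 540 / 347
= 1.56 min/unit


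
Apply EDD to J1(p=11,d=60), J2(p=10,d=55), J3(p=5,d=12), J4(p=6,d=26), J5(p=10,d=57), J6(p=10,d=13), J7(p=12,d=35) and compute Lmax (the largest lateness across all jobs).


EDD order: J3 → J6 → J4 → J7 → J2 → J5 → J1
Completion and lateness:
  J3: C=5, d=12, L=5-12=-7
  J6: C=15, d=13, L=15-13=2
  J4: C=21, d=26, L=21-26=-5
  J7: C=33, d=35, L=33-35=-2
  J2: C=43, d=55, L=43-55=-12
  J5: C=53, d=57, L=53-57=-4
  J1: C=64, d=60, L=64-60=4
Lmax = max(-7, 2, -5, -2, -12, -4, 4)
= 4


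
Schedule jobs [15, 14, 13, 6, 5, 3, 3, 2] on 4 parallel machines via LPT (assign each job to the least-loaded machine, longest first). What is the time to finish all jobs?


Jobs (LPT sorted): [15, 14, 13, 6, 5, 3, 3, 2]
Machines: 4
  J=15 → Machine 1 (load: 0+15=15)
  J=14 → Machine 2 (load: 0+14=14)
  J=13 → Machine 3 (load: 0+13=13)
  J=6 → Machine 4 (load: 0+6=6)
  J=5 → Machine 4 (load: 6+5=11)
  J=3 → Machine 4 (load: 11+3=14)
  J=3 → Machine 3 (load: 13+3=16)
  J=2 → Machine 2 (load: 14+2=16)
Machine loads: [15, 16, 16, 14]
Makespan = max = 16 time units


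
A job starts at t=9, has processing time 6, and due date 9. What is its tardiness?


Completion = start + processing = 9 + 6 = 15
Tardiness = max(0, C - d) = max(0, 15 - 9)
= max(0, 6)
= 6


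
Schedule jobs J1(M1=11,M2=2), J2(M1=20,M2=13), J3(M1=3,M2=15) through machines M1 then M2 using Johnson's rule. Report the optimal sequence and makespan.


Johnson's rule:
Group 1 (M1≤M2, sort by M1): ['J3']
Group 2 (M1>M2, sort desc M2): ['J2', 'J1']
Sequence: J3 → J2 → J1
Makespan calculation:
  J3: M1 done=3, M2 done=18
  J2: M1 done=23, M2 done=36
  J1: M1 done=34, M2 done=38
= Sequence: J3 → J2 → J1, Makespan: 38


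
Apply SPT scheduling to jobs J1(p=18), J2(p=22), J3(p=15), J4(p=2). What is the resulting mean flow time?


SPT order: J4 → J3 → J1 → J2
Completion times:
  J4: C=2
  J3: C=17
  J1: C=35
  J2: C=57
Sum = 111, n = 4
Mean flow = 111/4
= 27.75


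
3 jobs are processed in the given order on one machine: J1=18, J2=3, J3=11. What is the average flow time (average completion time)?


Completion times:
  J1: completes at 18
  J2: completes at 21
  J3: completes at 32
Sum = 71
Average = 71/3
= 23.67


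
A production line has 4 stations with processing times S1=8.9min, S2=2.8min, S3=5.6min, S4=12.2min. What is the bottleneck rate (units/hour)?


Bottleneck = longest station time
Station times: [8.9, 2.8, 5.6, 12.2]
Max = 12.2 min
Rate = 60 / 12.2
= 4.92 units/hour (bottleneck: 12.2min)


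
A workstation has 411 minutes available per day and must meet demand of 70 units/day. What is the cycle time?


Cycle time = available time / demand
= 411 / 70
= 5.87 min/unit


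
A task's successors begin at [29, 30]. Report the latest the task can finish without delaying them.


LF = min of all successor start times
Successors start at: [29, 30]
LF = min(29, 30)
= 29


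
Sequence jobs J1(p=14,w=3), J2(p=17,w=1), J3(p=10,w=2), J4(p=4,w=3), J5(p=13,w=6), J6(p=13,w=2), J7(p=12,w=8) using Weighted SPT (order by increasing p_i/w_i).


WSPT (Smith's rule): sort by p/w ascending
  J4: p/w = 4/3 = 1.333
  J7: p/w = 12/8 = 1.500
  J5: p/w = 13/6 = 2.167
  J1: p/w = 14/3 = 4.667
  J3: p/w = 10/2 = 5.000
  J6: p/w = 13/2 = 6.500
  J2: p/w = 17/1 = 17.000
Order: J4 → J7 → J5 → J1 → J3 → J6 → J2


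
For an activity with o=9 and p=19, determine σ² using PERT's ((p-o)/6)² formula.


σ² = ((p - o) / 6)² = (p - o)² / 36
= (19 - 9)² / 36
= 10² / 36
= 100 / 36
= 2.7778


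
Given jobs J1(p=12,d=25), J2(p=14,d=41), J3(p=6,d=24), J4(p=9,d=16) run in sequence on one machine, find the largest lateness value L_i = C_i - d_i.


Lateness per job (L = C - d):
  J1: C=12, d=25, L=-13
  J2: C=26, d=41, L=-15
  J3: C=32, d=24, L=8
  J4: C=41, d=16, L=25
Lmax = max(-13, -15, 8, 25)
= 25


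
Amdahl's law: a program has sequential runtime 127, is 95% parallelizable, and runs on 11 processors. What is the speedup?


Amdahl's law: T_p = T × ((1-p) + p/N)
= 127 × ((1-0.95) + 0.95/11)
= 127 × (0.05 + 0.0864)
= 127 × 0.1364
= 17.32
Speedup = 127/17.32
= 7.33×


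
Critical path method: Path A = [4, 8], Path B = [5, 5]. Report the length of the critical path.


Path A: 4 + 8 = 12
Path B: 5 + 5 = 10
Critical path = longest = max(12, 10)
= 12 (Path A)


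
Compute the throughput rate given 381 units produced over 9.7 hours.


Throughput = units / time
= 381 / 9.7
= 39.3 units/hour


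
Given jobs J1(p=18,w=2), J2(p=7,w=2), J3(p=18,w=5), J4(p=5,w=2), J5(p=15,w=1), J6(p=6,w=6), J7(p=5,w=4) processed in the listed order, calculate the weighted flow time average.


Completion times:
  J1: C=18, w×C=2×18=36
  J2: C=25, w×C=2×25=50
  J3: C=43, w×C=5×43=215
  J4: C=48, w×C=2×48=96
  J5: C=63, w×C=1×63=63
  J6: C=69, w×C=6×69=414
  J7: C=74, w×C=4×74=296
Sum w×C = 1170
Sum w = 22
Weighted avg = 1170/22
= 53.18


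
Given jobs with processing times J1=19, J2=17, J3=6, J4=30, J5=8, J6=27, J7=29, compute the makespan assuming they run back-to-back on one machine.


Sequential makespan: sum all processing times
= 19 + 17 + 6 + 30 + 8 + 27 + 29
= 136 time units


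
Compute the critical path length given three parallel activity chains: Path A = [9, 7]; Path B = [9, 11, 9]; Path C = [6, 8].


Path A: 9 + 7 = 16
Path B: 9 + 11 + 9 = 29
Path C: 6 + 8 = 14
Critical path = longest = max(16, 29, 14)
= 29 (Path B)


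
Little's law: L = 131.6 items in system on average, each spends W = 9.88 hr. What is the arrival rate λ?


Little's law: L = λW → λ = L / W
= 131.6 / 9.88
= 13.32 per hour


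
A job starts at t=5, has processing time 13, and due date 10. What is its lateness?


Completion = 5 + 13 = 18
Lateness = C - d = 18 - 10
= 8


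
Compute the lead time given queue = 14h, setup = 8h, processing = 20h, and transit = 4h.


Lead time = queue + setup + processing + transit
= 14 + 8 + 20 + 4
= 46 hours


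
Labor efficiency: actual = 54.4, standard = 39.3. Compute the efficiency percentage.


Efficiency = (actual / standard) × 100
= (54.4 / 39.3) × 100
= 138.4%


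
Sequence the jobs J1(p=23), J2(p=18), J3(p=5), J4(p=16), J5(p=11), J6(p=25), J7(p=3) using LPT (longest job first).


LPT: sort by longest processing time first
  J6: p=25
  J1: p=23
  J2: p=18
  J4: p=16
  J5: p=11
  J3: p=5
  J7: p=3
Order: J6 → J1 → J2 → J4 → J5 → J3 → J7
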